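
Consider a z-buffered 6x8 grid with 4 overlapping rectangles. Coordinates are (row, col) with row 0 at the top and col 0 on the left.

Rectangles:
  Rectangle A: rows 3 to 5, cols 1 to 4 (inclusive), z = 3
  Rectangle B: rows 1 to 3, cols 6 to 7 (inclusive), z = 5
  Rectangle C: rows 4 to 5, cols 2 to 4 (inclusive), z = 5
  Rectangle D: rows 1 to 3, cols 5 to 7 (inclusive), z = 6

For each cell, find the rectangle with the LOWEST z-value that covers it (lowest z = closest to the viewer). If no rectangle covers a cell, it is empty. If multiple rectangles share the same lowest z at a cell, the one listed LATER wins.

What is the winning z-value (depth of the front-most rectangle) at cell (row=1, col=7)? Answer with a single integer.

Check cell (1,7):
  A: rows 3-5 cols 1-4 -> outside (row miss)
  B: rows 1-3 cols 6-7 z=5 -> covers; best now B (z=5)
  C: rows 4-5 cols 2-4 -> outside (row miss)
  D: rows 1-3 cols 5-7 z=6 -> covers; best now B (z=5)
Winner: B at z=5

Answer: 5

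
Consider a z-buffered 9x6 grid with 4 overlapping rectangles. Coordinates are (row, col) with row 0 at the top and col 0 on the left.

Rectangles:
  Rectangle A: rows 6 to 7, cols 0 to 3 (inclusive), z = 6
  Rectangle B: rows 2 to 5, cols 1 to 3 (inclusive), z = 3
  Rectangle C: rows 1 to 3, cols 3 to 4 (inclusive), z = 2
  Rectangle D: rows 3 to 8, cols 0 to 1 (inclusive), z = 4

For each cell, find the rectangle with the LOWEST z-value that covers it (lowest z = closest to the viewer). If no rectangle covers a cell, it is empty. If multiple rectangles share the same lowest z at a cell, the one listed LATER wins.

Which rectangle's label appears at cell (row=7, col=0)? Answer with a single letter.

Check cell (7,0):
  A: rows 6-7 cols 0-3 z=6 -> covers; best now A (z=6)
  B: rows 2-5 cols 1-3 -> outside (row miss)
  C: rows 1-3 cols 3-4 -> outside (row miss)
  D: rows 3-8 cols 0-1 z=4 -> covers; best now D (z=4)
Winner: D at z=4

Answer: D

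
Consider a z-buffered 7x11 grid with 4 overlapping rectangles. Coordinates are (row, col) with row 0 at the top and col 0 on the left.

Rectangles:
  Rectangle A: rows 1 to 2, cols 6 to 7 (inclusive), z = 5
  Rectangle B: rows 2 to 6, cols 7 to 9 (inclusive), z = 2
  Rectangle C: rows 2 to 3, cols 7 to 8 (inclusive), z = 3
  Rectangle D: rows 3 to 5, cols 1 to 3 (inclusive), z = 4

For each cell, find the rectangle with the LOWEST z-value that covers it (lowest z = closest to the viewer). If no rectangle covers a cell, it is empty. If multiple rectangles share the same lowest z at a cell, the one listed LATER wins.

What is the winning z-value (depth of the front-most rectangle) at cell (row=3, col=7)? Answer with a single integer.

Answer: 2

Derivation:
Check cell (3,7):
  A: rows 1-2 cols 6-7 -> outside (row miss)
  B: rows 2-6 cols 7-9 z=2 -> covers; best now B (z=2)
  C: rows 2-3 cols 7-8 z=3 -> covers; best now B (z=2)
  D: rows 3-5 cols 1-3 -> outside (col miss)
Winner: B at z=2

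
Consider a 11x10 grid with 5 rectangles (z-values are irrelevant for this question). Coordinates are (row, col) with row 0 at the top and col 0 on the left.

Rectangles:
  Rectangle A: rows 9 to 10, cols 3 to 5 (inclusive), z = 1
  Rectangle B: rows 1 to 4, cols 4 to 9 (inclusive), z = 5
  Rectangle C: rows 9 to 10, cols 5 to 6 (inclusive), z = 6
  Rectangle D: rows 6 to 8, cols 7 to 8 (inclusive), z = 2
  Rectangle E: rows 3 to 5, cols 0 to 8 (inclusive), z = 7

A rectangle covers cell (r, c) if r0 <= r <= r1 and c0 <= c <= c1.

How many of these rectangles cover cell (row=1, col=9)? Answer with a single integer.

Check cell (1,9):
  A: rows 9-10 cols 3-5 -> outside (row miss)
  B: rows 1-4 cols 4-9 -> covers
  C: rows 9-10 cols 5-6 -> outside (row miss)
  D: rows 6-8 cols 7-8 -> outside (row miss)
  E: rows 3-5 cols 0-8 -> outside (row miss)
Count covering = 1

Answer: 1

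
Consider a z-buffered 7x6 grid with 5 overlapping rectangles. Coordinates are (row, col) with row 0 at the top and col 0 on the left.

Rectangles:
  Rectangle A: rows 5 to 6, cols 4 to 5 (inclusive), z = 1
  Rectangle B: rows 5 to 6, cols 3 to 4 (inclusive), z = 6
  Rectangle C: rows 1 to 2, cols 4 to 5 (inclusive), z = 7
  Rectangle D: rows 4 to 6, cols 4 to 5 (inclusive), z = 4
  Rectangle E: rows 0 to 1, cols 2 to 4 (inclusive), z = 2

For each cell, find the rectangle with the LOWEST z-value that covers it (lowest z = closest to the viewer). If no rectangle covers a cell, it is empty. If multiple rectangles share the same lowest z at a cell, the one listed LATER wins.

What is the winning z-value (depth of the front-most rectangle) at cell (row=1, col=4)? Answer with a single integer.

Check cell (1,4):
  A: rows 5-6 cols 4-5 -> outside (row miss)
  B: rows 5-6 cols 3-4 -> outside (row miss)
  C: rows 1-2 cols 4-5 z=7 -> covers; best now C (z=7)
  D: rows 4-6 cols 4-5 -> outside (row miss)
  E: rows 0-1 cols 2-4 z=2 -> covers; best now E (z=2)
Winner: E at z=2

Answer: 2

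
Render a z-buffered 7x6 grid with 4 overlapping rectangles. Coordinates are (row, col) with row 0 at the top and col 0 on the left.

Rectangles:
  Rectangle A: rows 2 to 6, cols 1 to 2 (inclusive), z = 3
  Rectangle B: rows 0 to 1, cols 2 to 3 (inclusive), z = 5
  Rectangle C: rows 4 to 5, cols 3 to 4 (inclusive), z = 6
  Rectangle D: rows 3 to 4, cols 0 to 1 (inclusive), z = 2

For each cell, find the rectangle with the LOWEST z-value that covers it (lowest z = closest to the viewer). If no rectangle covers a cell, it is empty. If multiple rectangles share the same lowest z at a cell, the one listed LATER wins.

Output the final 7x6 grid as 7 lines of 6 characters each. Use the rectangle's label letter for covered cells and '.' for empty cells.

..BB..
..BB..
.AA...
DDA...
DDACC.
.AACC.
.AA...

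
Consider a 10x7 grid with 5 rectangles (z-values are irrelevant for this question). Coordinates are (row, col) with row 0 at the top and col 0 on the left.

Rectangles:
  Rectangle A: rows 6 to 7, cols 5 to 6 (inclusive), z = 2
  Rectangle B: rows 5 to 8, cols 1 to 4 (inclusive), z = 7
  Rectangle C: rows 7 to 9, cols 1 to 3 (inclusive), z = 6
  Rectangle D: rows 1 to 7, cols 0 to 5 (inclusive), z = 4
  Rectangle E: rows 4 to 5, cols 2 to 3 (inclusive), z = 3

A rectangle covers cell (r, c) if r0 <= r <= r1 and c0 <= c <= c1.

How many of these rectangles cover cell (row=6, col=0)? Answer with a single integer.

Answer: 1

Derivation:
Check cell (6,0):
  A: rows 6-7 cols 5-6 -> outside (col miss)
  B: rows 5-8 cols 1-4 -> outside (col miss)
  C: rows 7-9 cols 1-3 -> outside (row miss)
  D: rows 1-7 cols 0-5 -> covers
  E: rows 4-5 cols 2-3 -> outside (row miss)
Count covering = 1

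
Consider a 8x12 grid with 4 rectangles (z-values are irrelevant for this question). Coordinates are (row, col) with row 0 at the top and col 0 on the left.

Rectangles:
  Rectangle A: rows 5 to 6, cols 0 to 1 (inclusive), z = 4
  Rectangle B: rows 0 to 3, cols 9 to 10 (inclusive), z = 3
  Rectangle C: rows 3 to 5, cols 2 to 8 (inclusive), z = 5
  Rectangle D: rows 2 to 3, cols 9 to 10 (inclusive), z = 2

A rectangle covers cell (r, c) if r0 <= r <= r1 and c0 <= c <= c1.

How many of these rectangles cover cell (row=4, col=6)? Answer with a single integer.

Check cell (4,6):
  A: rows 5-6 cols 0-1 -> outside (row miss)
  B: rows 0-3 cols 9-10 -> outside (row miss)
  C: rows 3-5 cols 2-8 -> covers
  D: rows 2-3 cols 9-10 -> outside (row miss)
Count covering = 1

Answer: 1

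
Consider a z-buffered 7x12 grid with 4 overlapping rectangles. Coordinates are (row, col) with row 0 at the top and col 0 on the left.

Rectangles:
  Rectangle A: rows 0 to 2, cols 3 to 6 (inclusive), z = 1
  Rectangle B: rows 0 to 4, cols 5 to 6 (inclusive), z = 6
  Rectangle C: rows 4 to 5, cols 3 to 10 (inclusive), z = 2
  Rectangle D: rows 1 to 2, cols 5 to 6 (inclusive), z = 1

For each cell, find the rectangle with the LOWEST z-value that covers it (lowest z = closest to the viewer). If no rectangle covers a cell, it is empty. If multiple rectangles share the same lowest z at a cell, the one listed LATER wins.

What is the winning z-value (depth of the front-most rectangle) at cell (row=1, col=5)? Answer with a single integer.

Answer: 1

Derivation:
Check cell (1,5):
  A: rows 0-2 cols 3-6 z=1 -> covers; best now A (z=1)
  B: rows 0-4 cols 5-6 z=6 -> covers; best now A (z=1)
  C: rows 4-5 cols 3-10 -> outside (row miss)
  D: rows 1-2 cols 5-6 z=1 -> covers; best now D (z=1)
Winner: D at z=1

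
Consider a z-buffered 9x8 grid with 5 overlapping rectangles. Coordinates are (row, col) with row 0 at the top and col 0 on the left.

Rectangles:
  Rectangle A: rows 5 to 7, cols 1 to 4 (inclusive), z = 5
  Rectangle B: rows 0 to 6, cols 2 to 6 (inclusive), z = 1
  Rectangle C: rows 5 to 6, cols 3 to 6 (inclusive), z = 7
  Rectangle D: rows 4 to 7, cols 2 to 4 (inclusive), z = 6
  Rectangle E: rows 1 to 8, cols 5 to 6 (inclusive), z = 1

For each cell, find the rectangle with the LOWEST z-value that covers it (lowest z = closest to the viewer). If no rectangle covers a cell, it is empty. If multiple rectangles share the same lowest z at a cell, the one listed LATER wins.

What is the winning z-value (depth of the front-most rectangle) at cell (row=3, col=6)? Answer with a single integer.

Check cell (3,6):
  A: rows 5-7 cols 1-4 -> outside (row miss)
  B: rows 0-6 cols 2-6 z=1 -> covers; best now B (z=1)
  C: rows 5-6 cols 3-6 -> outside (row miss)
  D: rows 4-7 cols 2-4 -> outside (row miss)
  E: rows 1-8 cols 5-6 z=1 -> covers; best now E (z=1)
Winner: E at z=1

Answer: 1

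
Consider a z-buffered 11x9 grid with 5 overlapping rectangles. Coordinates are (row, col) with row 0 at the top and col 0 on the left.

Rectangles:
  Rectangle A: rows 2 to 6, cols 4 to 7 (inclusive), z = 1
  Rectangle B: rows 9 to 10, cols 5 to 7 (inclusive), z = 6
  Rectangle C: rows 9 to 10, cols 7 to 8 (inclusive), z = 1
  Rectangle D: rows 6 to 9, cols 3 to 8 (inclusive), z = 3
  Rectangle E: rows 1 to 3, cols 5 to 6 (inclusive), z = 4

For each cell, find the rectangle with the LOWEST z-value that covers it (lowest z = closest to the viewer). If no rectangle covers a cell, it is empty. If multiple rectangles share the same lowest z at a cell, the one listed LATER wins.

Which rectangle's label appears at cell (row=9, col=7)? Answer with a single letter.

Answer: C

Derivation:
Check cell (9,7):
  A: rows 2-6 cols 4-7 -> outside (row miss)
  B: rows 9-10 cols 5-7 z=6 -> covers; best now B (z=6)
  C: rows 9-10 cols 7-8 z=1 -> covers; best now C (z=1)
  D: rows 6-9 cols 3-8 z=3 -> covers; best now C (z=1)
  E: rows 1-3 cols 5-6 -> outside (row miss)
Winner: C at z=1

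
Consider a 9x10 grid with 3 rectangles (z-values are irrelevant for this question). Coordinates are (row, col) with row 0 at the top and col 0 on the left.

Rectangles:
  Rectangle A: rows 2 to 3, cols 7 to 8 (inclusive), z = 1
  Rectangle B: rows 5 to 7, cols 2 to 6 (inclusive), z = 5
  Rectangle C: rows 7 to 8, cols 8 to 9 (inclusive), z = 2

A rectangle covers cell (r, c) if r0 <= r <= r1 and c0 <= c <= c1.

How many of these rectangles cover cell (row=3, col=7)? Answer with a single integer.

Answer: 1

Derivation:
Check cell (3,7):
  A: rows 2-3 cols 7-8 -> covers
  B: rows 5-7 cols 2-6 -> outside (row miss)
  C: rows 7-8 cols 8-9 -> outside (row miss)
Count covering = 1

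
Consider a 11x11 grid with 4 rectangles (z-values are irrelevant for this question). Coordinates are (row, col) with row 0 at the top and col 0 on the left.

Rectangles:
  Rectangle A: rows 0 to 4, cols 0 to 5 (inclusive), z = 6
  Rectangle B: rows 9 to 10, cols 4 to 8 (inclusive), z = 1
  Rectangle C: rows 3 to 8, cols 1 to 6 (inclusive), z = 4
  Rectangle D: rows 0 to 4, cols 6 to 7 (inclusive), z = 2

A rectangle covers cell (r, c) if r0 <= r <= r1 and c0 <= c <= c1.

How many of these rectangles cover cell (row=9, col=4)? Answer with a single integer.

Answer: 1

Derivation:
Check cell (9,4):
  A: rows 0-4 cols 0-5 -> outside (row miss)
  B: rows 9-10 cols 4-8 -> covers
  C: rows 3-8 cols 1-6 -> outside (row miss)
  D: rows 0-4 cols 6-7 -> outside (row miss)
Count covering = 1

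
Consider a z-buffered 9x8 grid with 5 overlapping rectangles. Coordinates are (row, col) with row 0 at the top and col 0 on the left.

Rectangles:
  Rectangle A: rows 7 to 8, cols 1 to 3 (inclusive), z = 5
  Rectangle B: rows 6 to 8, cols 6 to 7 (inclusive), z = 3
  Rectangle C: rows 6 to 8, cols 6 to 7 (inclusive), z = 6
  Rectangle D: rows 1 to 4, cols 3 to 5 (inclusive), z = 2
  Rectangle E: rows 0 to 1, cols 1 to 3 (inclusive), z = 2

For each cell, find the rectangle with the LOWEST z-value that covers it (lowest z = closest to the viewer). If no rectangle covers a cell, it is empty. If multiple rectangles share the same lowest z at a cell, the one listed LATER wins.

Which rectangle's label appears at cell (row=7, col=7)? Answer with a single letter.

Answer: B

Derivation:
Check cell (7,7):
  A: rows 7-8 cols 1-3 -> outside (col miss)
  B: rows 6-8 cols 6-7 z=3 -> covers; best now B (z=3)
  C: rows 6-8 cols 6-7 z=6 -> covers; best now B (z=3)
  D: rows 1-4 cols 3-5 -> outside (row miss)
  E: rows 0-1 cols 1-3 -> outside (row miss)
Winner: B at z=3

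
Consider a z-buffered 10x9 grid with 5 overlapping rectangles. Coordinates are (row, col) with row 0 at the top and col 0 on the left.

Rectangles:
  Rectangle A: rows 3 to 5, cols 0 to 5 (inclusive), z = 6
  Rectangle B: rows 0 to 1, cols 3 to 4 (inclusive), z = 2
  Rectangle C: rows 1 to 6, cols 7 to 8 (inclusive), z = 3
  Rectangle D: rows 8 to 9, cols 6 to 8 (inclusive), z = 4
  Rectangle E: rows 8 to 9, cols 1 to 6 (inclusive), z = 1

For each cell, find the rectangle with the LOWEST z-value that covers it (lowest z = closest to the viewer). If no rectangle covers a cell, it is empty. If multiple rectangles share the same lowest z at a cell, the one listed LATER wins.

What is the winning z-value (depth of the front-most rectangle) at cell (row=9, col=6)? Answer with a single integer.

Answer: 1

Derivation:
Check cell (9,6):
  A: rows 3-5 cols 0-5 -> outside (row miss)
  B: rows 0-1 cols 3-4 -> outside (row miss)
  C: rows 1-6 cols 7-8 -> outside (row miss)
  D: rows 8-9 cols 6-8 z=4 -> covers; best now D (z=4)
  E: rows 8-9 cols 1-6 z=1 -> covers; best now E (z=1)
Winner: E at z=1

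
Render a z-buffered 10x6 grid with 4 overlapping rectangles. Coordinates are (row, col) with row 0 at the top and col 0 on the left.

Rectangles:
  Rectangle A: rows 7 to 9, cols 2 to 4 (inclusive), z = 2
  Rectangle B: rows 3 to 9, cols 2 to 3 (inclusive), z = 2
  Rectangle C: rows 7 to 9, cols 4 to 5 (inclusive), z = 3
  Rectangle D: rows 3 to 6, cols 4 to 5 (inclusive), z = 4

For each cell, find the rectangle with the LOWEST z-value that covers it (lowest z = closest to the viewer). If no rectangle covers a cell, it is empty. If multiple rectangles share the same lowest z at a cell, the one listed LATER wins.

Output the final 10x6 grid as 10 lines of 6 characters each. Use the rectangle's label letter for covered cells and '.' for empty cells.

......
......
......
..BBDD
..BBDD
..BBDD
..BBDD
..BBAC
..BBAC
..BBAC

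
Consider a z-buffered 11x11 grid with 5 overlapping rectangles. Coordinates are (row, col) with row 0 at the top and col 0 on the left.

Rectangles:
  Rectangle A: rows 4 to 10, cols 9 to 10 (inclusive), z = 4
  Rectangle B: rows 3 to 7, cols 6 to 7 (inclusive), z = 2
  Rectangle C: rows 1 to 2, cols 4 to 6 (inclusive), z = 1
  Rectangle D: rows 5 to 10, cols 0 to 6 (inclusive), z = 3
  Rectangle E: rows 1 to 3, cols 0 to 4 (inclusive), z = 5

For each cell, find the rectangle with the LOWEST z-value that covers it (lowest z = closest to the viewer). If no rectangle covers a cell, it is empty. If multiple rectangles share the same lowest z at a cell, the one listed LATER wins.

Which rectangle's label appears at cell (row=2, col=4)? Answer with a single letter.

Check cell (2,4):
  A: rows 4-10 cols 9-10 -> outside (row miss)
  B: rows 3-7 cols 6-7 -> outside (row miss)
  C: rows 1-2 cols 4-6 z=1 -> covers; best now C (z=1)
  D: rows 5-10 cols 0-6 -> outside (row miss)
  E: rows 1-3 cols 0-4 z=5 -> covers; best now C (z=1)
Winner: C at z=1

Answer: C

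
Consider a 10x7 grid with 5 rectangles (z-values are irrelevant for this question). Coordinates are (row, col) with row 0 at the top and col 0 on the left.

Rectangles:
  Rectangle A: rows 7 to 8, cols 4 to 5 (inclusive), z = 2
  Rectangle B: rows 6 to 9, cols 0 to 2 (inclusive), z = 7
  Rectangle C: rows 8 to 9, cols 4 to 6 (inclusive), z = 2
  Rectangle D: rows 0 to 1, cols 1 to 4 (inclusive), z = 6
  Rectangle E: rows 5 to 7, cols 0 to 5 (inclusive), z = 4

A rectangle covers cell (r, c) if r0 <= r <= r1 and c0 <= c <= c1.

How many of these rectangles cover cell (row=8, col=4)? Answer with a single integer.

Check cell (8,4):
  A: rows 7-8 cols 4-5 -> covers
  B: rows 6-9 cols 0-2 -> outside (col miss)
  C: rows 8-9 cols 4-6 -> covers
  D: rows 0-1 cols 1-4 -> outside (row miss)
  E: rows 5-7 cols 0-5 -> outside (row miss)
Count covering = 2

Answer: 2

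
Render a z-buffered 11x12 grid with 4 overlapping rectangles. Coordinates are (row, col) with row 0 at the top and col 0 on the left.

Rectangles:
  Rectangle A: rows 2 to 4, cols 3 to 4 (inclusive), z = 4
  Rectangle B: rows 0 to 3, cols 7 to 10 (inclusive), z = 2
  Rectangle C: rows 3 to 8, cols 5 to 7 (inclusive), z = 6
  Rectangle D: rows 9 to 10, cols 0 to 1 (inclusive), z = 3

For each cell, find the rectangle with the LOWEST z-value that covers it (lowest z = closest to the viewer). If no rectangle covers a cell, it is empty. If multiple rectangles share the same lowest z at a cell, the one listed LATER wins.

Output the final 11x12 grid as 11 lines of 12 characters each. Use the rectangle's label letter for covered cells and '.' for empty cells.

.......BBBB.
.......BBBB.
...AA..BBBB.
...AACCBBBB.
...AACCC....
.....CCC....
.....CCC....
.....CCC....
.....CCC....
DD..........
DD..........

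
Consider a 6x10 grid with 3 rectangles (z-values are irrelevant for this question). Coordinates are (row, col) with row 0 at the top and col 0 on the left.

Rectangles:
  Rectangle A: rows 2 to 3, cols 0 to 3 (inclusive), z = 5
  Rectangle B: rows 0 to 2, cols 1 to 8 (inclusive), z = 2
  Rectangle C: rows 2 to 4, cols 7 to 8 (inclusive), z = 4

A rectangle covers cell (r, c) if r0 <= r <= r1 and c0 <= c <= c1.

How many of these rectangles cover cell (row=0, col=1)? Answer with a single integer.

Answer: 1

Derivation:
Check cell (0,1):
  A: rows 2-3 cols 0-3 -> outside (row miss)
  B: rows 0-2 cols 1-8 -> covers
  C: rows 2-4 cols 7-8 -> outside (row miss)
Count covering = 1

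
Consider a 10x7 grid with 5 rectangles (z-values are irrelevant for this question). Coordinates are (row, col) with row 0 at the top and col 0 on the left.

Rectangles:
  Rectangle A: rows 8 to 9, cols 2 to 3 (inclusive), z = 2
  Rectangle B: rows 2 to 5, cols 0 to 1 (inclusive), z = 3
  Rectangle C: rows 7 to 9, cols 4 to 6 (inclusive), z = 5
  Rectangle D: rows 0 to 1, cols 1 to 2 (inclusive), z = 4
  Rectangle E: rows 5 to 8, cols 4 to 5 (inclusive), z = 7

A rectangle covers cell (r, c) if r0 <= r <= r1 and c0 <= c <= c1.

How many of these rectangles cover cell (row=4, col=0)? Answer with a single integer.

Answer: 1

Derivation:
Check cell (4,0):
  A: rows 8-9 cols 2-3 -> outside (row miss)
  B: rows 2-5 cols 0-1 -> covers
  C: rows 7-9 cols 4-6 -> outside (row miss)
  D: rows 0-1 cols 1-2 -> outside (row miss)
  E: rows 5-8 cols 4-5 -> outside (row miss)
Count covering = 1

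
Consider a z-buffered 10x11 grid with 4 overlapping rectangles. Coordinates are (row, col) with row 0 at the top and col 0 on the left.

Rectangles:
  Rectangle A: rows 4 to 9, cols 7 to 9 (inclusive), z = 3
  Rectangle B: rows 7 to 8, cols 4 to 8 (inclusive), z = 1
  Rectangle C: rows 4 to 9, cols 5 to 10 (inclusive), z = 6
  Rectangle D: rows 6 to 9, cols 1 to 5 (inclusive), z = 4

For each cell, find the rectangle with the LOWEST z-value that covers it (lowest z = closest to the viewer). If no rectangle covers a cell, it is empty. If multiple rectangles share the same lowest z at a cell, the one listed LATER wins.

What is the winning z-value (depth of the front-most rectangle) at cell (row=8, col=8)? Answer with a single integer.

Answer: 1

Derivation:
Check cell (8,8):
  A: rows 4-9 cols 7-9 z=3 -> covers; best now A (z=3)
  B: rows 7-8 cols 4-8 z=1 -> covers; best now B (z=1)
  C: rows 4-9 cols 5-10 z=6 -> covers; best now B (z=1)
  D: rows 6-9 cols 1-5 -> outside (col miss)
Winner: B at z=1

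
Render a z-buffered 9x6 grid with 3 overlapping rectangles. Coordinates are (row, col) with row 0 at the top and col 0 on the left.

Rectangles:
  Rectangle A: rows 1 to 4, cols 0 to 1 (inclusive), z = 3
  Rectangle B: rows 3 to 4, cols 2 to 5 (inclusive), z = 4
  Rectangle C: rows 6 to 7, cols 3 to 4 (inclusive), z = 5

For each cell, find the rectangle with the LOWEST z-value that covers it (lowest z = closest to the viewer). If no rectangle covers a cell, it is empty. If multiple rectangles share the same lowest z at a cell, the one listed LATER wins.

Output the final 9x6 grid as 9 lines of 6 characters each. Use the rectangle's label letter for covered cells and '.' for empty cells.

......
AA....
AA....
AABBBB
AABBBB
......
...CC.
...CC.
......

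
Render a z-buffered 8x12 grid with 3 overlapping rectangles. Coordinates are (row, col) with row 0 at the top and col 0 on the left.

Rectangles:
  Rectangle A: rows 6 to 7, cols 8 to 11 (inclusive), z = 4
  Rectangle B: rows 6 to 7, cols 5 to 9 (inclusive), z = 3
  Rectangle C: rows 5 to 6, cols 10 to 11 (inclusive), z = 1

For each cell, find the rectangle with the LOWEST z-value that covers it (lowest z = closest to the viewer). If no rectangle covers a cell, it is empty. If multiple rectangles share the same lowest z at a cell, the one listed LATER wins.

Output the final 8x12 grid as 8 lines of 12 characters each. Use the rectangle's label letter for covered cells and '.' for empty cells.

............
............
............
............
............
..........CC
.....BBBBBCC
.....BBBBBAA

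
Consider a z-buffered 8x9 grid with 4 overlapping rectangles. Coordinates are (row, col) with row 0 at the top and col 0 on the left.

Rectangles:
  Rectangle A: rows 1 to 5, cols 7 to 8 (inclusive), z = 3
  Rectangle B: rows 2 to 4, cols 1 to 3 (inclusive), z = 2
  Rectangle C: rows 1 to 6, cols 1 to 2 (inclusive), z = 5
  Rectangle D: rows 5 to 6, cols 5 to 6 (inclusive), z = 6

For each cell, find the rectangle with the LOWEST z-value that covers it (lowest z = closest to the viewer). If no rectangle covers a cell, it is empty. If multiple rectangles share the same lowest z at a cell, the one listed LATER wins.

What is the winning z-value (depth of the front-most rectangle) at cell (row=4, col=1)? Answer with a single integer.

Check cell (4,1):
  A: rows 1-5 cols 7-8 -> outside (col miss)
  B: rows 2-4 cols 1-3 z=2 -> covers; best now B (z=2)
  C: rows 1-6 cols 1-2 z=5 -> covers; best now B (z=2)
  D: rows 5-6 cols 5-6 -> outside (row miss)
Winner: B at z=2

Answer: 2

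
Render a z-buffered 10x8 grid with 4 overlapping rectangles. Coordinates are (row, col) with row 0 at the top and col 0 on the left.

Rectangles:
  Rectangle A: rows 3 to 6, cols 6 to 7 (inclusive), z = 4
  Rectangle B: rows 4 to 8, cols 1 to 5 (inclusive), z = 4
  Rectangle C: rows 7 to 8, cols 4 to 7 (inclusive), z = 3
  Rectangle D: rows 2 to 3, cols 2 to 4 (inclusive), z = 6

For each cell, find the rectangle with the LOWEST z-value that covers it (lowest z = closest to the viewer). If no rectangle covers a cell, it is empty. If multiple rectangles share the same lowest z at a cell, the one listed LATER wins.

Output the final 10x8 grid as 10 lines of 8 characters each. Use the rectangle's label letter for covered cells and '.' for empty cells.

........
........
..DDD...
..DDD.AA
.BBBBBAA
.BBBBBAA
.BBBBBAA
.BBBCCCC
.BBBCCCC
........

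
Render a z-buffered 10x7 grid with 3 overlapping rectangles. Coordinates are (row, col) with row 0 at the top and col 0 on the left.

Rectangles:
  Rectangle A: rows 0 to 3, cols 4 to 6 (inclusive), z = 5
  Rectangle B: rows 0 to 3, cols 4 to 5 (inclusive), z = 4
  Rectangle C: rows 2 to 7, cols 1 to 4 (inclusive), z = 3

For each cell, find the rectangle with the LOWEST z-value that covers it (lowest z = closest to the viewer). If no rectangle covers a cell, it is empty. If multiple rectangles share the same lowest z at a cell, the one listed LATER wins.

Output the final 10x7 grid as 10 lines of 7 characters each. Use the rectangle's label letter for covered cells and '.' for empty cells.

....BBA
....BBA
.CCCCBA
.CCCCBA
.CCCC..
.CCCC..
.CCCC..
.CCCC..
.......
.......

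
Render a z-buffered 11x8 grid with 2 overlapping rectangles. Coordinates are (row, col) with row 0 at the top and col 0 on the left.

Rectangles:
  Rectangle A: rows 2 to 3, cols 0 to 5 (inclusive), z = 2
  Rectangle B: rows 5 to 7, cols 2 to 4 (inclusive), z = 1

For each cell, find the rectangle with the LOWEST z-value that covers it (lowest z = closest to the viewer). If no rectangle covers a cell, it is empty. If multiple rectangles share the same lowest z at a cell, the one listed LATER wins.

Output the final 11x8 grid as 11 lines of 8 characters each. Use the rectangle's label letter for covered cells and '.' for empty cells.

........
........
AAAAAA..
AAAAAA..
........
..BBB...
..BBB...
..BBB...
........
........
........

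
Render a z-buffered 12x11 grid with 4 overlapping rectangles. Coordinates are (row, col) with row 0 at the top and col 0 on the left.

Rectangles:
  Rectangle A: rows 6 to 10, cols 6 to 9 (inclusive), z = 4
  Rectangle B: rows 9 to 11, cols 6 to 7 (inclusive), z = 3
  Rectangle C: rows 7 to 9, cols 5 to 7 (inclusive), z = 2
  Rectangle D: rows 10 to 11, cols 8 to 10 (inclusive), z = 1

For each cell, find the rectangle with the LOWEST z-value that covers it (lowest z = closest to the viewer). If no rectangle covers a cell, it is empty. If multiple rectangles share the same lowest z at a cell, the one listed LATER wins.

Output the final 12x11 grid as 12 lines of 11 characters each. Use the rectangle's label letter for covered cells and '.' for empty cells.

...........
...........
...........
...........
...........
...........
......AAAA.
.....CCCAA.
.....CCCAA.
.....CCCAA.
......BBDDD
......BBDDD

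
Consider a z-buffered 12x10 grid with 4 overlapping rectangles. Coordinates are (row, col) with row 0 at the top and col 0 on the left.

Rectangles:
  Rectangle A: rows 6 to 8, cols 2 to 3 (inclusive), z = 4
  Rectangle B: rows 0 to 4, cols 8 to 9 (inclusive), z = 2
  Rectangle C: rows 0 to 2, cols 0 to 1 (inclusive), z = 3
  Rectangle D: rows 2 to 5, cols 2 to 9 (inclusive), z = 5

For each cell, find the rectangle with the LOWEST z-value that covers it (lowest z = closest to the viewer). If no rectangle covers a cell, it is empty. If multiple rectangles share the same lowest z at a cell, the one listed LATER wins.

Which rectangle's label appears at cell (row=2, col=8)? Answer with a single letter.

Check cell (2,8):
  A: rows 6-8 cols 2-3 -> outside (row miss)
  B: rows 0-4 cols 8-9 z=2 -> covers; best now B (z=2)
  C: rows 0-2 cols 0-1 -> outside (col miss)
  D: rows 2-5 cols 2-9 z=5 -> covers; best now B (z=2)
Winner: B at z=2

Answer: B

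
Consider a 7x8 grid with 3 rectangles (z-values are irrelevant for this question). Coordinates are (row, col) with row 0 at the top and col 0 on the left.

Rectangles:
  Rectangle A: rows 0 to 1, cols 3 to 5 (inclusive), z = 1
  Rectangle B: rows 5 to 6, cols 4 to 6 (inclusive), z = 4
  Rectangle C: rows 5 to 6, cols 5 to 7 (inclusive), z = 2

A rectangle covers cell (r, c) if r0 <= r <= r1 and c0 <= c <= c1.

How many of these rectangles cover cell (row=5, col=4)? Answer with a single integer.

Check cell (5,4):
  A: rows 0-1 cols 3-5 -> outside (row miss)
  B: rows 5-6 cols 4-6 -> covers
  C: rows 5-6 cols 5-7 -> outside (col miss)
Count covering = 1

Answer: 1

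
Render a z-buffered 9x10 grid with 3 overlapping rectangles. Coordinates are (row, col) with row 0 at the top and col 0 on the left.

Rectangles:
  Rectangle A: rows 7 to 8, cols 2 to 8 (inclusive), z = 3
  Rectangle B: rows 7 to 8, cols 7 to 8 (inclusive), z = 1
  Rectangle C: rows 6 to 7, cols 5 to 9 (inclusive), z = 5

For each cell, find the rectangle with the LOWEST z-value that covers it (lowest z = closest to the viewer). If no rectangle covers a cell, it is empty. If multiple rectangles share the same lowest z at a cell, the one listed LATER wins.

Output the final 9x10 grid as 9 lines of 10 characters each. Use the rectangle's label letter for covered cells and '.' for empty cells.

..........
..........
..........
..........
..........
..........
.....CCCCC
..AAAAABBC
..AAAAABB.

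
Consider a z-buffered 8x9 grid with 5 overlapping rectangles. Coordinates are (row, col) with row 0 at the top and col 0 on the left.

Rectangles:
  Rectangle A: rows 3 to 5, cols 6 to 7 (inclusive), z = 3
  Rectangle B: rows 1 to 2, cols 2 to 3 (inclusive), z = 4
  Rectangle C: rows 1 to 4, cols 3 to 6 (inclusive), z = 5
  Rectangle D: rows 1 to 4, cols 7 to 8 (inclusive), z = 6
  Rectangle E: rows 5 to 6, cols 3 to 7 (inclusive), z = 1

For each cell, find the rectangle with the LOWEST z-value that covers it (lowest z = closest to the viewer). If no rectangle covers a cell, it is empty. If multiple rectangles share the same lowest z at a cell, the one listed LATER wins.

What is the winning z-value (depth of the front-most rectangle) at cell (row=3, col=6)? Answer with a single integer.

Answer: 3

Derivation:
Check cell (3,6):
  A: rows 3-5 cols 6-7 z=3 -> covers; best now A (z=3)
  B: rows 1-2 cols 2-3 -> outside (row miss)
  C: rows 1-4 cols 3-6 z=5 -> covers; best now A (z=3)
  D: rows 1-4 cols 7-8 -> outside (col miss)
  E: rows 5-6 cols 3-7 -> outside (row miss)
Winner: A at z=3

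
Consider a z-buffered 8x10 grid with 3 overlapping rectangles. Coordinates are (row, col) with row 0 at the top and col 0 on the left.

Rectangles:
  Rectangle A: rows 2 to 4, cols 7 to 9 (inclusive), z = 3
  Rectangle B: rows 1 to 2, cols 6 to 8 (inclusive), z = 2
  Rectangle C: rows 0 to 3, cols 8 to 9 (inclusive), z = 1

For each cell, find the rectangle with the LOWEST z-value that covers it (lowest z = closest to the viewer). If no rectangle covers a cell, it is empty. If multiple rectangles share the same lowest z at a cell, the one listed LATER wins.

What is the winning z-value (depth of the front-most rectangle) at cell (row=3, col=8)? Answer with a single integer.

Answer: 1

Derivation:
Check cell (3,8):
  A: rows 2-4 cols 7-9 z=3 -> covers; best now A (z=3)
  B: rows 1-2 cols 6-8 -> outside (row miss)
  C: rows 0-3 cols 8-9 z=1 -> covers; best now C (z=1)
Winner: C at z=1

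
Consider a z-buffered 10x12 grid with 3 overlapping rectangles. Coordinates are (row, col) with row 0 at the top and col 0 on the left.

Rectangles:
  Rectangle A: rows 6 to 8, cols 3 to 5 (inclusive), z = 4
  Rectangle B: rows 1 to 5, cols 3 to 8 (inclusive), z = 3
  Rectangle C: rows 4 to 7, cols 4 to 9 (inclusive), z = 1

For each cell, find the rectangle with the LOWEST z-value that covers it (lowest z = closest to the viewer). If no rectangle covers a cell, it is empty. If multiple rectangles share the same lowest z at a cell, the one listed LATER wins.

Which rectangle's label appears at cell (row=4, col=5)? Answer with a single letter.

Answer: C

Derivation:
Check cell (4,5):
  A: rows 6-8 cols 3-5 -> outside (row miss)
  B: rows 1-5 cols 3-8 z=3 -> covers; best now B (z=3)
  C: rows 4-7 cols 4-9 z=1 -> covers; best now C (z=1)
Winner: C at z=1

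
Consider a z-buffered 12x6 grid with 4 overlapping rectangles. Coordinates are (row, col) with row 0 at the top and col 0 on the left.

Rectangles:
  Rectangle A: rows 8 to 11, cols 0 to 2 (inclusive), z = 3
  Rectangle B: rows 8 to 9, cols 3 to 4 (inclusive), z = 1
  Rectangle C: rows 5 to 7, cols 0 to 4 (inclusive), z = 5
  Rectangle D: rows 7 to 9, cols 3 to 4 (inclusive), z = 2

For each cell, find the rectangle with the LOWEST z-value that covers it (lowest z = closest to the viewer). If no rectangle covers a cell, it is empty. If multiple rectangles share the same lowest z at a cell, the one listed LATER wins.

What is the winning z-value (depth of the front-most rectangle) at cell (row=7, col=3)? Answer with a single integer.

Answer: 2

Derivation:
Check cell (7,3):
  A: rows 8-11 cols 0-2 -> outside (row miss)
  B: rows 8-9 cols 3-4 -> outside (row miss)
  C: rows 5-7 cols 0-4 z=5 -> covers; best now C (z=5)
  D: rows 7-9 cols 3-4 z=2 -> covers; best now D (z=2)
Winner: D at z=2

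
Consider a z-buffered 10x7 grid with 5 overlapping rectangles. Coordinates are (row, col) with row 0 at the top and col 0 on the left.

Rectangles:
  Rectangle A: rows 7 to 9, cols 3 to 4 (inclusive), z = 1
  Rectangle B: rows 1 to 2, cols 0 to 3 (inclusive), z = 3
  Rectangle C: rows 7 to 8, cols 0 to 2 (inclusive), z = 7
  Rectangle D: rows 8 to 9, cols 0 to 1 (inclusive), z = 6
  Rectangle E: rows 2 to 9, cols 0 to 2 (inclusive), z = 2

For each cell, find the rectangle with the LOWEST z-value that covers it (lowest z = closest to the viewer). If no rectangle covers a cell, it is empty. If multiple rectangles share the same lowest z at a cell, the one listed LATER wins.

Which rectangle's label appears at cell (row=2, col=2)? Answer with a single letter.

Answer: E

Derivation:
Check cell (2,2):
  A: rows 7-9 cols 3-4 -> outside (row miss)
  B: rows 1-2 cols 0-3 z=3 -> covers; best now B (z=3)
  C: rows 7-8 cols 0-2 -> outside (row miss)
  D: rows 8-9 cols 0-1 -> outside (row miss)
  E: rows 2-9 cols 0-2 z=2 -> covers; best now E (z=2)
Winner: E at z=2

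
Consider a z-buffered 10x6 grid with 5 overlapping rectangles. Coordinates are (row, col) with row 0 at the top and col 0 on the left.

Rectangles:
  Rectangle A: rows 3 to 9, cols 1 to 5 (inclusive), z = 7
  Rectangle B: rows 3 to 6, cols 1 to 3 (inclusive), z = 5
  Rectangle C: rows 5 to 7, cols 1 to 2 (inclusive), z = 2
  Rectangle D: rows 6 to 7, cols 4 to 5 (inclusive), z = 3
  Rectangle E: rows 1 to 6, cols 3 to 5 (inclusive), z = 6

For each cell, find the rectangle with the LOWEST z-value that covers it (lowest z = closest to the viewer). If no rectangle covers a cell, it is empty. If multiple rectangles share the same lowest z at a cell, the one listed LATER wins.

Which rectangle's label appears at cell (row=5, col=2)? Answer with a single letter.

Answer: C

Derivation:
Check cell (5,2):
  A: rows 3-9 cols 1-5 z=7 -> covers; best now A (z=7)
  B: rows 3-6 cols 1-3 z=5 -> covers; best now B (z=5)
  C: rows 5-7 cols 1-2 z=2 -> covers; best now C (z=2)
  D: rows 6-7 cols 4-5 -> outside (row miss)
  E: rows 1-6 cols 3-5 -> outside (col miss)
Winner: C at z=2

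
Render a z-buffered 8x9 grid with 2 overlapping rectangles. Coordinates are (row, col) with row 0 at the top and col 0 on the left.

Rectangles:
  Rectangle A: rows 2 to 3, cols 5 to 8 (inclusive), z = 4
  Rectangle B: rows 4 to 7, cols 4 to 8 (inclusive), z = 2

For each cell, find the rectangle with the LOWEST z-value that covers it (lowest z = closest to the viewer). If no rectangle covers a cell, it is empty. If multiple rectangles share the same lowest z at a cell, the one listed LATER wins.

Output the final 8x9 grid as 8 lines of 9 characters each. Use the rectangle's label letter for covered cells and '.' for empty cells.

.........
.........
.....AAAA
.....AAAA
....BBBBB
....BBBBB
....BBBBB
....BBBBB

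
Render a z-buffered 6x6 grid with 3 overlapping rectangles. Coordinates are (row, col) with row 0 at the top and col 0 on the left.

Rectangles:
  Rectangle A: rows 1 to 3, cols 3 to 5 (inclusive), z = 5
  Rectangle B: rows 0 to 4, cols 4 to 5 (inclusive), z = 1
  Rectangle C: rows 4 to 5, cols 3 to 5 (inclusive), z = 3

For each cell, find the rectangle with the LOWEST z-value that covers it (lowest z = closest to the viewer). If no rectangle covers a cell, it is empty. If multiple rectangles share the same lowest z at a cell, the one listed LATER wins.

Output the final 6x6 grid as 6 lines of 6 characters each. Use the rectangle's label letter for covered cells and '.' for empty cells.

....BB
...ABB
...ABB
...ABB
...CBB
...CCC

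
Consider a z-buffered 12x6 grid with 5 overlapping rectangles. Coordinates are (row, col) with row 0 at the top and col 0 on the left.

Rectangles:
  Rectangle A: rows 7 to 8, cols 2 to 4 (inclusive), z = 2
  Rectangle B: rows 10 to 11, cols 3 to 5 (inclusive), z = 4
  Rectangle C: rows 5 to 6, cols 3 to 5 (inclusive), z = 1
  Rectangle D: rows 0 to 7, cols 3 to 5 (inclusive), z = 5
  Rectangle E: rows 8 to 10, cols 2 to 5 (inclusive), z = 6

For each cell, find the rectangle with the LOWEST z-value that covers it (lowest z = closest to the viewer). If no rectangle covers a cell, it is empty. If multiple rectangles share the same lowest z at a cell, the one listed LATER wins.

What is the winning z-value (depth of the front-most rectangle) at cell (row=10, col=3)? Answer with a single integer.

Answer: 4

Derivation:
Check cell (10,3):
  A: rows 7-8 cols 2-4 -> outside (row miss)
  B: rows 10-11 cols 3-5 z=4 -> covers; best now B (z=4)
  C: rows 5-6 cols 3-5 -> outside (row miss)
  D: rows 0-7 cols 3-5 -> outside (row miss)
  E: rows 8-10 cols 2-5 z=6 -> covers; best now B (z=4)
Winner: B at z=4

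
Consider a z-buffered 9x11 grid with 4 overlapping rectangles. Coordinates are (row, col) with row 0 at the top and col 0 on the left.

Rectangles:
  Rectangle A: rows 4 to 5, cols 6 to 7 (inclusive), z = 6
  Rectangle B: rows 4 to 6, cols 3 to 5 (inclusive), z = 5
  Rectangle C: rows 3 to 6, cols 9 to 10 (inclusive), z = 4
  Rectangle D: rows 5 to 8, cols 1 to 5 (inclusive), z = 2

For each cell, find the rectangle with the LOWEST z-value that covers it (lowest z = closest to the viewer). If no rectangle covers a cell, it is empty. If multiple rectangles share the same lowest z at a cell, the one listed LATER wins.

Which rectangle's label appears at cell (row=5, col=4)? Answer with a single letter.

Answer: D

Derivation:
Check cell (5,4):
  A: rows 4-5 cols 6-7 -> outside (col miss)
  B: rows 4-6 cols 3-5 z=5 -> covers; best now B (z=5)
  C: rows 3-6 cols 9-10 -> outside (col miss)
  D: rows 5-8 cols 1-5 z=2 -> covers; best now D (z=2)
Winner: D at z=2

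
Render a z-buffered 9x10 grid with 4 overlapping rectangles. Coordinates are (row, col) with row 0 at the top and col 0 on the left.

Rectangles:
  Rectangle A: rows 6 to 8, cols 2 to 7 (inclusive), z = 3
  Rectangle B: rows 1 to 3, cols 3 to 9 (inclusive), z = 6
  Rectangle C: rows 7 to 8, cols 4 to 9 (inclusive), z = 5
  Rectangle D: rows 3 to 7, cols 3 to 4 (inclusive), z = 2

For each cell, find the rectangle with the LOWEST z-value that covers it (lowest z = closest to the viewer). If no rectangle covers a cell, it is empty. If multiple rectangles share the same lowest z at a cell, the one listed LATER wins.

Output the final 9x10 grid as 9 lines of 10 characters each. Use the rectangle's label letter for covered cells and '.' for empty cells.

..........
...BBBBBBB
...BBBBBBB
...DDBBBBB
...DD.....
...DD.....
..ADDAAA..
..ADDAAACC
..AAAAAACC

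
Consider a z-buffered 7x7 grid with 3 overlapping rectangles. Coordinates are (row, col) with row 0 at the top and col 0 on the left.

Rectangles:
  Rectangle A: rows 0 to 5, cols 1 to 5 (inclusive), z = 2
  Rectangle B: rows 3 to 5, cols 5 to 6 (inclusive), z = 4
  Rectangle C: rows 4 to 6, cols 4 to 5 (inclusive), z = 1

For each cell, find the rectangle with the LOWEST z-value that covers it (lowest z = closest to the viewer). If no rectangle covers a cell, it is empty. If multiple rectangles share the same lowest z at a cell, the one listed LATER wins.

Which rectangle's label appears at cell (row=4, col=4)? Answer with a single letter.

Answer: C

Derivation:
Check cell (4,4):
  A: rows 0-5 cols 1-5 z=2 -> covers; best now A (z=2)
  B: rows 3-5 cols 5-6 -> outside (col miss)
  C: rows 4-6 cols 4-5 z=1 -> covers; best now C (z=1)
Winner: C at z=1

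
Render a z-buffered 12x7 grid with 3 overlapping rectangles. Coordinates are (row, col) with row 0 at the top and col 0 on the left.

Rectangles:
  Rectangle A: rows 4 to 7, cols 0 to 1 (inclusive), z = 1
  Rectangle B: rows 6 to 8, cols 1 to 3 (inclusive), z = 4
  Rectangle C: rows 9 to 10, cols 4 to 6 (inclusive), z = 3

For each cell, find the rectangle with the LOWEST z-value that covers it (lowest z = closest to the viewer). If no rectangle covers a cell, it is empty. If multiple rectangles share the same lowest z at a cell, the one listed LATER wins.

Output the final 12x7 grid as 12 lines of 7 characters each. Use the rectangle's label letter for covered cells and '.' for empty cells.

.......
.......
.......
.......
AA.....
AA.....
AABB...
AABB...
.BBB...
....CCC
....CCC
.......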